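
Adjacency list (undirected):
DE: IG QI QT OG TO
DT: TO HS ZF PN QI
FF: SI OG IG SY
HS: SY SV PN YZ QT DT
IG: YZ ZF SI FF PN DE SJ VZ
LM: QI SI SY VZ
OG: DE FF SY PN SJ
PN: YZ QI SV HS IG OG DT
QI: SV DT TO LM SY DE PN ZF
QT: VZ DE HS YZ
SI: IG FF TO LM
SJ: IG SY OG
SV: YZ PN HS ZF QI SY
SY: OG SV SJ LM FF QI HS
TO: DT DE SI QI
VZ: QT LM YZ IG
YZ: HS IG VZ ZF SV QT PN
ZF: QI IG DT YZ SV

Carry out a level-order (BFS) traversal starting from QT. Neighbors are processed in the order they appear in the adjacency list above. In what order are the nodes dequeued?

QT -> VZ -> DE -> HS -> YZ -> LM -> IG -> QI -> OG -> TO -> SY -> SV -> PN -> DT -> ZF -> SI -> FF -> SJ

Visit QT; enqueue VZ, DE, HS, YZ → queue [VZ, DE, HS, YZ]
Visit VZ; enqueue LM, IG → queue [DE, HS, YZ, LM, IG]
Visit DE; enqueue QI, OG, TO → queue [HS, YZ, LM, IG, QI, OG, TO]
Visit HS; enqueue SY, SV, PN, DT → queue [YZ, LM, IG, QI, OG, TO, SY, SV, PN, DT]
Visit YZ; enqueue ZF → queue [LM, IG, QI, OG, TO, SY, SV, PN, DT, ZF]
Visit LM; enqueue SI → queue [IG, QI, OG, TO, SY, SV, PN, DT, ZF, SI]
Visit IG; enqueue FF, SJ → queue [QI, OG, TO, SY, SV, PN, DT, ZF, SI, FF, SJ]
Visit QI → queue [OG, TO, SY, SV, PN, DT, ZF, SI, FF, SJ]
Visit OG → queue [TO, SY, SV, PN, DT, ZF, SI, FF, SJ]
Visit TO → queue [SY, SV, PN, DT, ZF, SI, FF, SJ]
Visit SY → queue [SV, PN, DT, ZF, SI, FF, SJ]
Visit SV → queue [PN, DT, ZF, SI, FF, SJ]
Visit PN → queue [DT, ZF, SI, FF, SJ]
Visit DT → queue [ZF, SI, FF, SJ]
Visit ZF → queue [SI, FF, SJ]
Visit SI → queue [FF, SJ]
Visit FF → queue [SJ]
Visit SJ → queue []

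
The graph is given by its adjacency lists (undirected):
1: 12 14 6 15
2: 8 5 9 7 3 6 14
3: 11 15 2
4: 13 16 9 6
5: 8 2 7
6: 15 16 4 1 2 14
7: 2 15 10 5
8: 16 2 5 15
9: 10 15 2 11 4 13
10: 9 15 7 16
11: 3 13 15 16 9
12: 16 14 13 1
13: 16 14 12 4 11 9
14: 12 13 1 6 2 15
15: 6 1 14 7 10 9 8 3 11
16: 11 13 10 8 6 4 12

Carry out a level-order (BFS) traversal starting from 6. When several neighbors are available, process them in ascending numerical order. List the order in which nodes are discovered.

Visit 6; enqueue 1, 2, 4, 14, 15, 16 → queue [1, 2, 4, 14, 15, 16]
Visit 1; enqueue 12 → queue [2, 4, 14, 15, 16, 12]
Visit 2; enqueue 3, 5, 7, 8, 9 → queue [4, 14, 15, 16, 12, 3, 5, 7, 8, 9]
Visit 4; enqueue 13 → queue [14, 15, 16, 12, 3, 5, 7, 8, 9, 13]
Visit 14 → queue [15, 16, 12, 3, 5, 7, 8, 9, 13]
Visit 15; enqueue 10, 11 → queue [16, 12, 3, 5, 7, 8, 9, 13, 10, 11]
Visit 16 → queue [12, 3, 5, 7, 8, 9, 13, 10, 11]
Visit 12 → queue [3, 5, 7, 8, 9, 13, 10, 11]
Visit 3 → queue [5, 7, 8, 9, 13, 10, 11]
Visit 5 → queue [7, 8, 9, 13, 10, 11]
Visit 7 → queue [8, 9, 13, 10, 11]
Visit 8 → queue [9, 13, 10, 11]
Visit 9 → queue [13, 10, 11]
Visit 13 → queue [10, 11]
Visit 10 → queue [11]
Visit 11 → queue []

6 1 2 4 14 15 16 12 3 5 7 8 9 13 10 11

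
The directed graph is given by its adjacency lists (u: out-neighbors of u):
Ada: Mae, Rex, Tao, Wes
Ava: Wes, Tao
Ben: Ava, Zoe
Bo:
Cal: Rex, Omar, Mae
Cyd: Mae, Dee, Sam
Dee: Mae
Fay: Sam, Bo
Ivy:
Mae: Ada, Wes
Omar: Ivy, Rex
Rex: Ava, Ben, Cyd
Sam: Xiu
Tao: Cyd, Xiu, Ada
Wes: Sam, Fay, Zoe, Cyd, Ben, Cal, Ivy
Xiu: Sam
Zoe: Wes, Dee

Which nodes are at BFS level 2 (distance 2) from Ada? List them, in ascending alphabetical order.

Ava, Ben, Cal, Cyd, Fay, Ivy, Sam, Xiu, Zoe

Level 0: Ada
Level 1: Mae, Rex, Tao, Wes
Level 2: Ava, Ben, Cal, Cyd, Fay, Ivy, Sam, Xiu, Zoe
Level 3: Bo, Dee, Omar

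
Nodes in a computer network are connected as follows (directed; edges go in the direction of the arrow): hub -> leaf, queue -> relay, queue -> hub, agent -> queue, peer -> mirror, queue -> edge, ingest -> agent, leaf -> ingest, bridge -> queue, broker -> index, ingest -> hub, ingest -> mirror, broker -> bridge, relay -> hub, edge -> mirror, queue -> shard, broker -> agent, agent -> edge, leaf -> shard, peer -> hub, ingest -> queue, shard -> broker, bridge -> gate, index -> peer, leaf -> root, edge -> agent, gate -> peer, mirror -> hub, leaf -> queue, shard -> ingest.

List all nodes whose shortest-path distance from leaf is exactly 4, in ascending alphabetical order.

gate, peer

Level 0: leaf
Level 1: ingest, queue, root, shard
Level 2: agent, broker, edge, hub, mirror, relay
Level 3: bridge, index
Level 4: gate, peer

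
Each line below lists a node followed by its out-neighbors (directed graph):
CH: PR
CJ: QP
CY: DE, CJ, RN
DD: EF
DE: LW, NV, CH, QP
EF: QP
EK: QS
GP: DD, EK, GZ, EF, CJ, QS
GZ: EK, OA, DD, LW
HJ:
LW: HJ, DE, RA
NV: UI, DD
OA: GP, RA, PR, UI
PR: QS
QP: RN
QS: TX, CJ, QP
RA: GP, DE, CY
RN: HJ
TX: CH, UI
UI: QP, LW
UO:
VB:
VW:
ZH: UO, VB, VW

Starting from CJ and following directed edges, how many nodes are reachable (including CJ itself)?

4

BFS from CJ visits: CJ, QP, RN, HJ
Reachable nodes: 4 of 24 total.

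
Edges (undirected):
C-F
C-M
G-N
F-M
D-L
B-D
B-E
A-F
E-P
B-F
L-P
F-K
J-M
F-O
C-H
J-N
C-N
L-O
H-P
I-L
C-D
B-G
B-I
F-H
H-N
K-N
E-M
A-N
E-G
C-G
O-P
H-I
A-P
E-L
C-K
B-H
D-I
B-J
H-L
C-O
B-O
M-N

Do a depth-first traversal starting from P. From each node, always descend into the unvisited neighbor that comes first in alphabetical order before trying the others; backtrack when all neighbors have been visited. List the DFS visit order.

Visit P
P → A
A → F
F → B
B → D
D → C
C → G
G → E
E → L
L → H
H → I
H → N
N → J
J → M
N → K
L → O

P → A → F → B → D → C → G → E → L → H → I → N → J → M → K → O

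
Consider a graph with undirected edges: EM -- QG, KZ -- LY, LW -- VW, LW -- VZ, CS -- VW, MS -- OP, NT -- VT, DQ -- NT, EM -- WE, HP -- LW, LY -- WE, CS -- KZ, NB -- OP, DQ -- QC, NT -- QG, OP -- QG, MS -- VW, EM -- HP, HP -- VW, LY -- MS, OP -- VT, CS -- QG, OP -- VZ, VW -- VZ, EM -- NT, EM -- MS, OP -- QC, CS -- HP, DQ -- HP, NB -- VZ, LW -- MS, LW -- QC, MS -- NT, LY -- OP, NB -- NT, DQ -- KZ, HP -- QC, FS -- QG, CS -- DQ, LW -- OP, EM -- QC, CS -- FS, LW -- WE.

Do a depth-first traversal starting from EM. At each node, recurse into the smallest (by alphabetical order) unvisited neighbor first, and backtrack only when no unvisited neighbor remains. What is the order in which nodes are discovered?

EM, HP, CS, DQ, KZ, LY, MS, LW, OP, NB, NT, QG, FS, VT, VZ, VW, QC, WE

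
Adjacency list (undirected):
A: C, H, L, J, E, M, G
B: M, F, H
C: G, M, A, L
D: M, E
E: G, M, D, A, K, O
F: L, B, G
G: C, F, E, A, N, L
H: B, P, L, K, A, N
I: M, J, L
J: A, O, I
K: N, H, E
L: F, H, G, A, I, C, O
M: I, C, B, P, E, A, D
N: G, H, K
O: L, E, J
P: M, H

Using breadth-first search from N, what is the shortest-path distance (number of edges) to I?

Level 0: N
Level 1: G, H, K
Level 2: A, B, C, E, F, L, P
Level 3: D, I, J, M, O
I first appears at level 3.

3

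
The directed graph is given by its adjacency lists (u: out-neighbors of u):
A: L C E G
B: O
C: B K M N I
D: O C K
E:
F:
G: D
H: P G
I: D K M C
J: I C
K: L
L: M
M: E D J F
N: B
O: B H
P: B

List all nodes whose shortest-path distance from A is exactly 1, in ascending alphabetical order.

Level 0: A
Level 1: C, E, G, L
Level 2: B, D, I, K, M, N
Level 3: F, J, O
Level 4: H
Level 5: P

C, E, G, L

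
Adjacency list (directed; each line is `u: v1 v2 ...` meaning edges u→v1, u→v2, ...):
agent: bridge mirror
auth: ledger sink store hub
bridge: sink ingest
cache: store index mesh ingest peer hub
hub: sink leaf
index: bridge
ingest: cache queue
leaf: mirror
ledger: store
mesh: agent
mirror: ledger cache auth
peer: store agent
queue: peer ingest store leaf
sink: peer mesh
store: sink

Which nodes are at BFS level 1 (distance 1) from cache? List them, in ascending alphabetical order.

Level 0: cache
Level 1: hub, index, ingest, mesh, peer, store
Level 2: agent, bridge, leaf, queue, sink
Level 3: mirror
Level 4: auth, ledger

hub, index, ingest, mesh, peer, store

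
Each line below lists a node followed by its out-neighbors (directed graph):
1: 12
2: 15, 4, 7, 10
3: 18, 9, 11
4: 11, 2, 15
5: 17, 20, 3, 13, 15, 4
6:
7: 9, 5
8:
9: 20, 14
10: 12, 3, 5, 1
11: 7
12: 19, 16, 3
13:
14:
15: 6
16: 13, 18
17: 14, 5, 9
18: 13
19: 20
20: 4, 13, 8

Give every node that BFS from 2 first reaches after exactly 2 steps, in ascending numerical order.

1, 3, 5, 6, 9, 11, 12

Level 0: 2
Level 1: 4, 7, 10, 15
Level 2: 1, 3, 5, 6, 9, 11, 12
Level 3: 13, 14, 16, 17, 18, 19, 20
Level 4: 8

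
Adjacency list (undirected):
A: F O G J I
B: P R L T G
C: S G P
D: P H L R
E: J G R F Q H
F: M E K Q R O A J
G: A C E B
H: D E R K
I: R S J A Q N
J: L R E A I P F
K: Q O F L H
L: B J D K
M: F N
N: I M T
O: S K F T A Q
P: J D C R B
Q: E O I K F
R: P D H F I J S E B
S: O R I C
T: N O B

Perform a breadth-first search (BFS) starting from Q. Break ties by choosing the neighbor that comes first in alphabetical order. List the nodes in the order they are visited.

Q, E, F, I, K, O, G, H, J, R, A, M, N, S, L, T, B, C, D, P

Visit Q; enqueue E, F, I, K, O → queue [E, F, I, K, O]
Visit E; enqueue G, H, J, R → queue [F, I, K, O, G, H, J, R]
Visit F; enqueue A, M → queue [I, K, O, G, H, J, R, A, M]
Visit I; enqueue N, S → queue [K, O, G, H, J, R, A, M, N, S]
Visit K; enqueue L → queue [O, G, H, J, R, A, M, N, S, L]
Visit O; enqueue T → queue [G, H, J, R, A, M, N, S, L, T]
Visit G; enqueue B, C → queue [H, J, R, A, M, N, S, L, T, B, C]
Visit H; enqueue D → queue [J, R, A, M, N, S, L, T, B, C, D]
Visit J; enqueue P → queue [R, A, M, N, S, L, T, B, C, D, P]
Visit R → queue [A, M, N, S, L, T, B, C, D, P]
Visit A → queue [M, N, S, L, T, B, C, D, P]
Visit M → queue [N, S, L, T, B, C, D, P]
Visit N → queue [S, L, T, B, C, D, P]
Visit S → queue [L, T, B, C, D, P]
Visit L → queue [T, B, C, D, P]
Visit T → queue [B, C, D, P]
Visit B → queue [C, D, P]
Visit C → queue [D, P]
Visit D → queue [P]
Visit P → queue []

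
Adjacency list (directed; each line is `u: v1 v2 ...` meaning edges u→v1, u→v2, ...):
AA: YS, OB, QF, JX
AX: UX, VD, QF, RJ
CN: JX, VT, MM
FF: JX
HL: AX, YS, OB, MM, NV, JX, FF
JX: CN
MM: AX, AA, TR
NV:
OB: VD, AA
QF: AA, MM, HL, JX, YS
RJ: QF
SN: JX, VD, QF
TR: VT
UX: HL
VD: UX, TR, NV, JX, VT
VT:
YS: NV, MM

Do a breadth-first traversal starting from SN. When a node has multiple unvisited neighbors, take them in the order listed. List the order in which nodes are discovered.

Visit SN; enqueue JX, VD, QF → queue [JX, VD, QF]
Visit JX; enqueue CN → queue [VD, QF, CN]
Visit VD; enqueue UX, TR, NV, VT → queue [QF, CN, UX, TR, NV, VT]
Visit QF; enqueue AA, MM, HL, YS → queue [CN, UX, TR, NV, VT, AA, MM, HL, YS]
Visit CN → queue [UX, TR, NV, VT, AA, MM, HL, YS]
Visit UX → queue [TR, NV, VT, AA, MM, HL, YS]
Visit TR → queue [NV, VT, AA, MM, HL, YS]
Visit NV → queue [VT, AA, MM, HL, YS]
Visit VT → queue [AA, MM, HL, YS]
Visit AA; enqueue OB → queue [MM, HL, YS, OB]
Visit MM; enqueue AX → queue [HL, YS, OB, AX]
Visit HL; enqueue FF → queue [YS, OB, AX, FF]
Visit YS → queue [OB, AX, FF]
Visit OB → queue [AX, FF]
Visit AX; enqueue RJ → queue [FF, RJ]
Visit FF → queue [RJ]
Visit RJ → queue []

SN → JX → VD → QF → CN → UX → TR → NV → VT → AA → MM → HL → YS → OB → AX → FF → RJ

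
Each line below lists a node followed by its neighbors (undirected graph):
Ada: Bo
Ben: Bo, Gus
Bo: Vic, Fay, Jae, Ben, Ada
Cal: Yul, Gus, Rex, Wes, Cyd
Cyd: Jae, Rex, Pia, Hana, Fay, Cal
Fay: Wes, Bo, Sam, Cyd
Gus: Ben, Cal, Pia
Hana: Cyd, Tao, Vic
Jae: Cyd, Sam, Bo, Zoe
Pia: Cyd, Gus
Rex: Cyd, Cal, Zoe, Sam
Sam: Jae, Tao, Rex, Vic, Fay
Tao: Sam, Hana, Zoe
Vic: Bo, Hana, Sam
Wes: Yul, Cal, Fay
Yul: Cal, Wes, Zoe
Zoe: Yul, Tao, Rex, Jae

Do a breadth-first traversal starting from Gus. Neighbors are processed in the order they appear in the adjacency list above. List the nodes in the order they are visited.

Gus, Ben, Cal, Pia, Bo, Yul, Rex, Wes, Cyd, Vic, Fay, Jae, Ada, Zoe, Sam, Hana, Tao

Visit Gus; enqueue Ben, Cal, Pia → queue [Ben, Cal, Pia]
Visit Ben; enqueue Bo → queue [Cal, Pia, Bo]
Visit Cal; enqueue Yul, Rex, Wes, Cyd → queue [Pia, Bo, Yul, Rex, Wes, Cyd]
Visit Pia → queue [Bo, Yul, Rex, Wes, Cyd]
Visit Bo; enqueue Vic, Fay, Jae, Ada → queue [Yul, Rex, Wes, Cyd, Vic, Fay, Jae, Ada]
Visit Yul; enqueue Zoe → queue [Rex, Wes, Cyd, Vic, Fay, Jae, Ada, Zoe]
Visit Rex; enqueue Sam → queue [Wes, Cyd, Vic, Fay, Jae, Ada, Zoe, Sam]
Visit Wes → queue [Cyd, Vic, Fay, Jae, Ada, Zoe, Sam]
Visit Cyd; enqueue Hana → queue [Vic, Fay, Jae, Ada, Zoe, Sam, Hana]
Visit Vic → queue [Fay, Jae, Ada, Zoe, Sam, Hana]
Visit Fay → queue [Jae, Ada, Zoe, Sam, Hana]
Visit Jae → queue [Ada, Zoe, Sam, Hana]
Visit Ada → queue [Zoe, Sam, Hana]
Visit Zoe; enqueue Tao → queue [Sam, Hana, Tao]
Visit Sam → queue [Hana, Tao]
Visit Hana → queue [Tao]
Visit Tao → queue []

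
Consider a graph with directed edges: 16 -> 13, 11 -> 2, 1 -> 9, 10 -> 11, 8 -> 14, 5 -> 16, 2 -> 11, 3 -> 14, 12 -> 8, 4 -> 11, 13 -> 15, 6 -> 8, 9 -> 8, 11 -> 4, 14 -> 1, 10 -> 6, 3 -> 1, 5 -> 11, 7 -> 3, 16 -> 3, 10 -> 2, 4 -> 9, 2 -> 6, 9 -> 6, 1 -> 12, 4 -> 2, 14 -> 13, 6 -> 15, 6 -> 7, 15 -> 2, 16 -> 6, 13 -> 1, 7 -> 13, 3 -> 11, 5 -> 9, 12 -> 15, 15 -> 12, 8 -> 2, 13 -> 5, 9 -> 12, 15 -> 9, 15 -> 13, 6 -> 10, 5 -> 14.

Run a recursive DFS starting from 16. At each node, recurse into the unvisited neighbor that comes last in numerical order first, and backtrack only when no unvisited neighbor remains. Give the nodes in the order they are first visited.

16 -> 13 -> 15 -> 12 -> 8 -> 14 -> 1 -> 9 -> 6 -> 10 -> 11 -> 4 -> 2 -> 7 -> 3 -> 5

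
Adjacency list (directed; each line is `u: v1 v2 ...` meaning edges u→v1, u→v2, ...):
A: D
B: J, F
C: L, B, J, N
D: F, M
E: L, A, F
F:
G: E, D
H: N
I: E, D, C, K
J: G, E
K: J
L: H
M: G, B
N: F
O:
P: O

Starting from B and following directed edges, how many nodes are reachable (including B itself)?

11

BFS from B visits: B, J, F, G, E, D, L, A, M, H, N
Reachable nodes: 11 of 16 total.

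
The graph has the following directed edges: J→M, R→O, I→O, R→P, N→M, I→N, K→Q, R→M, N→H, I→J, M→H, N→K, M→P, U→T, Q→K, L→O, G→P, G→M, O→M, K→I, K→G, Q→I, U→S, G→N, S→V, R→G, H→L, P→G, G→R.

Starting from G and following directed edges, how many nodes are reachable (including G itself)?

12

BFS from G visits: G, M, N, P, R, H, K, O, L, I, Q, J
Reachable nodes: 12 of 16 total.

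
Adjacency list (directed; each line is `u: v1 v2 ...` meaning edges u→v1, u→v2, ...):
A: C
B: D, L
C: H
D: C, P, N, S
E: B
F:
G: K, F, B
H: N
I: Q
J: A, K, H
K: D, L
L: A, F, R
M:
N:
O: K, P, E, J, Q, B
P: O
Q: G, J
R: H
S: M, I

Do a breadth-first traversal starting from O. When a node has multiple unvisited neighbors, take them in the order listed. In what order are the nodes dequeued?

O -> K -> P -> E -> J -> Q -> B -> D -> L -> A -> H -> G -> C -> N -> S -> F -> R -> M -> I

Visit O; enqueue K, P, E, J, Q, B → queue [K, P, E, J, Q, B]
Visit K; enqueue D, L → queue [P, E, J, Q, B, D, L]
Visit P → queue [E, J, Q, B, D, L]
Visit E → queue [J, Q, B, D, L]
Visit J; enqueue A, H → queue [Q, B, D, L, A, H]
Visit Q; enqueue G → queue [B, D, L, A, H, G]
Visit B → queue [D, L, A, H, G]
Visit D; enqueue C, N, S → queue [L, A, H, G, C, N, S]
Visit L; enqueue F, R → queue [A, H, G, C, N, S, F, R]
Visit A → queue [H, G, C, N, S, F, R]
Visit H → queue [G, C, N, S, F, R]
Visit G → queue [C, N, S, F, R]
Visit C → queue [N, S, F, R]
Visit N → queue [S, F, R]
Visit S; enqueue M, I → queue [F, R, M, I]
Visit F → queue [R, M, I]
Visit R → queue [M, I]
Visit M → queue [I]
Visit I → queue []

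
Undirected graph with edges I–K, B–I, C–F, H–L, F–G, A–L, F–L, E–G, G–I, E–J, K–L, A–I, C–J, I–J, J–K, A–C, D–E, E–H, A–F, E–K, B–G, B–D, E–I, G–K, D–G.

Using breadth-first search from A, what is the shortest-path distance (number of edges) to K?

2

Level 0: A
Level 1: C, F, I, L
Level 2: B, E, G, H, J, K
Level 3: D
K first appears at level 2.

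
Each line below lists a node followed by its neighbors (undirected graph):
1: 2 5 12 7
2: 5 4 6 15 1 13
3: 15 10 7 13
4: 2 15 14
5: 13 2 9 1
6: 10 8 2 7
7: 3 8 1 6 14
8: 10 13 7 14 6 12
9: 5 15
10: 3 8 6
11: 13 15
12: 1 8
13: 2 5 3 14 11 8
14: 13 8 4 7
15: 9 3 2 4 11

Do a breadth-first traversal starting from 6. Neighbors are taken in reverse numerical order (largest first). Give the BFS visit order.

Visit 6; enqueue 10, 8, 7, 2 → queue [10, 8, 7, 2]
Visit 10; enqueue 3 → queue [8, 7, 2, 3]
Visit 8; enqueue 14, 13, 12 → queue [7, 2, 3, 14, 13, 12]
Visit 7; enqueue 1 → queue [2, 3, 14, 13, 12, 1]
Visit 2; enqueue 15, 5, 4 → queue [3, 14, 13, 12, 1, 15, 5, 4]
Visit 3 → queue [14, 13, 12, 1, 15, 5, 4]
Visit 14 → queue [13, 12, 1, 15, 5, 4]
Visit 13; enqueue 11 → queue [12, 1, 15, 5, 4, 11]
Visit 12 → queue [1, 15, 5, 4, 11]
Visit 1 → queue [15, 5, 4, 11]
Visit 15; enqueue 9 → queue [5, 4, 11, 9]
Visit 5 → queue [4, 11, 9]
Visit 4 → queue [11, 9]
Visit 11 → queue [9]
Visit 9 → queue []

6 10 8 7 2 3 14 13 12 1 15 5 4 11 9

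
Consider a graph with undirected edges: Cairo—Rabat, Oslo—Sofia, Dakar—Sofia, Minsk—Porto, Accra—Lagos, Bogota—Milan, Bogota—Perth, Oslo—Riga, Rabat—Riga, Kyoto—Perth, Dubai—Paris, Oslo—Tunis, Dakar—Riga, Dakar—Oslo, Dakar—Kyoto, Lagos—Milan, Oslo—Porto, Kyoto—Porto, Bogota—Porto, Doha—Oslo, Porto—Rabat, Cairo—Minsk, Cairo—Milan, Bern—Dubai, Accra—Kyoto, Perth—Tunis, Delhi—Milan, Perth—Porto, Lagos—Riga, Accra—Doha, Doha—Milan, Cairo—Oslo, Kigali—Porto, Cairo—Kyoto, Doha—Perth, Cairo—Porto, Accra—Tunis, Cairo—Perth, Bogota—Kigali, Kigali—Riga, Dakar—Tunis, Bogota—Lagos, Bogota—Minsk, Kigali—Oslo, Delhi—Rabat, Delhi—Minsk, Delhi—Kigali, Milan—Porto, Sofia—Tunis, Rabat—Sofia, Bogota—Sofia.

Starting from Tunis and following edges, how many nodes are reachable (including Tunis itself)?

BFS from Tunis visits: Tunis, Accra, Dakar, Oslo, Perth, Sofia, Doha, Kyoto, Lagos, Riga, Cairo, Kigali, Porto, Bogota, Rabat, Milan, Minsk, Delhi
Reachable nodes: 18 of 21 total.

18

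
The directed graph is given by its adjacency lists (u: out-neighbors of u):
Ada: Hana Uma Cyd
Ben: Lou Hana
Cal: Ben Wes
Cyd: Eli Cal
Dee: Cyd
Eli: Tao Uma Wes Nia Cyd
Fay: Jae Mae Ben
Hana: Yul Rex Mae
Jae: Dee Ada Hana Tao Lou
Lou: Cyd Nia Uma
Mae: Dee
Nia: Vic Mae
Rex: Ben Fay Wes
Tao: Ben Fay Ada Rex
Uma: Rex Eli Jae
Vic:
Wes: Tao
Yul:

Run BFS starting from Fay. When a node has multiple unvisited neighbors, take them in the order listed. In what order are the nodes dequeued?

Fay, Jae, Mae, Ben, Dee, Ada, Hana, Tao, Lou, Cyd, Uma, Yul, Rex, Nia, Eli, Cal, Wes, Vic

Visit Fay; enqueue Jae, Mae, Ben → queue [Jae, Mae, Ben]
Visit Jae; enqueue Dee, Ada, Hana, Tao, Lou → queue [Mae, Ben, Dee, Ada, Hana, Tao, Lou]
Visit Mae → queue [Ben, Dee, Ada, Hana, Tao, Lou]
Visit Ben → queue [Dee, Ada, Hana, Tao, Lou]
Visit Dee; enqueue Cyd → queue [Ada, Hana, Tao, Lou, Cyd]
Visit Ada; enqueue Uma → queue [Hana, Tao, Lou, Cyd, Uma]
Visit Hana; enqueue Yul, Rex → queue [Tao, Lou, Cyd, Uma, Yul, Rex]
Visit Tao → queue [Lou, Cyd, Uma, Yul, Rex]
Visit Lou; enqueue Nia → queue [Cyd, Uma, Yul, Rex, Nia]
Visit Cyd; enqueue Eli, Cal → queue [Uma, Yul, Rex, Nia, Eli, Cal]
Visit Uma → queue [Yul, Rex, Nia, Eli, Cal]
Visit Yul → queue [Rex, Nia, Eli, Cal]
Visit Rex; enqueue Wes → queue [Nia, Eli, Cal, Wes]
Visit Nia; enqueue Vic → queue [Eli, Cal, Wes, Vic]
Visit Eli → queue [Cal, Wes, Vic]
Visit Cal → queue [Wes, Vic]
Visit Wes → queue [Vic]
Visit Vic → queue []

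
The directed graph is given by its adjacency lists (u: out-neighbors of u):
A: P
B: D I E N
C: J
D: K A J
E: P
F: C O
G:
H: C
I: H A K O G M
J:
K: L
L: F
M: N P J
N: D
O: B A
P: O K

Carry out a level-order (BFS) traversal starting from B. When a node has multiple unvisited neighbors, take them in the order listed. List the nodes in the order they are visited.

B, D, I, E, N, K, A, J, H, O, G, M, P, L, C, F

Visit B; enqueue D, I, E, N → queue [D, I, E, N]
Visit D; enqueue K, A, J → queue [I, E, N, K, A, J]
Visit I; enqueue H, O, G, M → queue [E, N, K, A, J, H, O, G, M]
Visit E; enqueue P → queue [N, K, A, J, H, O, G, M, P]
Visit N → queue [K, A, J, H, O, G, M, P]
Visit K; enqueue L → queue [A, J, H, O, G, M, P, L]
Visit A → queue [J, H, O, G, M, P, L]
Visit J → queue [H, O, G, M, P, L]
Visit H; enqueue C → queue [O, G, M, P, L, C]
Visit O → queue [G, M, P, L, C]
Visit G → queue [M, P, L, C]
Visit M → queue [P, L, C]
Visit P → queue [L, C]
Visit L; enqueue F → queue [C, F]
Visit C → queue [F]
Visit F → queue []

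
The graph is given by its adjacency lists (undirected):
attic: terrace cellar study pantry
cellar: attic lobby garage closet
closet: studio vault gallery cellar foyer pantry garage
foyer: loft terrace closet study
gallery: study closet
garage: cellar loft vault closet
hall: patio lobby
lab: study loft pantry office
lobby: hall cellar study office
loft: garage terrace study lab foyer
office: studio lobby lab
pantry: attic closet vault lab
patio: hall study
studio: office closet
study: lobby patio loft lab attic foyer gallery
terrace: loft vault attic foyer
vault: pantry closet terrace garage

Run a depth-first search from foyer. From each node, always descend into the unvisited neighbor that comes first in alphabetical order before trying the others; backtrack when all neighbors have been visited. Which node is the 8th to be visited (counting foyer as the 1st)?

Visit foyer
foyer → closet
closet → cellar
cellar → attic
attic → pantry
pantry → lab
lab → loft
loft → garage
garage → vault
vault → terrace
loft → study
study → gallery
study → lobby
lobby → hall
hall → patio
lobby → office
office → studio

Visit order: foyer, closet, cellar, attic, pantry, lab, loft, garage, vault, terrace, study, gallery, lobby, hall, patio, office, studio

garage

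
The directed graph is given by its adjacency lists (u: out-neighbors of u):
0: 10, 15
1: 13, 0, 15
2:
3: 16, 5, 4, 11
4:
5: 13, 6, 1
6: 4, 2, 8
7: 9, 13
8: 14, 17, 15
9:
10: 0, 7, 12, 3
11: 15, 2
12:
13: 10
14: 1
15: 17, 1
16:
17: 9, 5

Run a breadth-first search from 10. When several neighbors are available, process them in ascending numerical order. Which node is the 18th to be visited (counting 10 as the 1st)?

14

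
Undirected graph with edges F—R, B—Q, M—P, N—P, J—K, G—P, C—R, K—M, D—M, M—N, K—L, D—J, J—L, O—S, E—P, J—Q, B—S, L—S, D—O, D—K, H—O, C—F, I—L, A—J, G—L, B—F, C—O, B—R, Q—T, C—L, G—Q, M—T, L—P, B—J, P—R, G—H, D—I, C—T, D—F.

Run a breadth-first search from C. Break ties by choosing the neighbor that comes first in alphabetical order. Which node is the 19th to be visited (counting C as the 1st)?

E

Visit C; enqueue F, L, O, R, T → queue [F, L, O, R, T]
Visit F; enqueue B, D → queue [L, O, R, T, B, D]
Visit L; enqueue G, I, J, K, P, S → queue [O, R, T, B, D, G, I, J, K, P, S]
Visit O; enqueue H → queue [R, T, B, D, G, I, J, K, P, S, H]
Visit R → queue [T, B, D, G, I, J, K, P, S, H]
Visit T; enqueue M, Q → queue [B, D, G, I, J, K, P, S, H, M, Q]
Visit B → queue [D, G, I, J, K, P, S, H, M, Q]
Visit D → queue [G, I, J, K, P, S, H, M, Q]
Visit G → queue [I, J, K, P, S, H, M, Q]
Visit I → queue [J, K, P, S, H, M, Q]
Visit J; enqueue A → queue [K, P, S, H, M, Q, A]
Visit K → queue [P, S, H, M, Q, A]
Visit P; enqueue E, N → queue [S, H, M, Q, A, E, N]
Visit S → queue [H, M, Q, A, E, N]
Visit H → queue [M, Q, A, E, N]
Visit M → queue [Q, A, E, N]
Visit Q → queue [A, E, N]
Visit A → queue [E, N]
Visit E → queue [N]
Visit N → queue []

Visit order: C, F, L, O, R, T, B, D, G, I, J, K, P, S, H, M, Q, A, E, N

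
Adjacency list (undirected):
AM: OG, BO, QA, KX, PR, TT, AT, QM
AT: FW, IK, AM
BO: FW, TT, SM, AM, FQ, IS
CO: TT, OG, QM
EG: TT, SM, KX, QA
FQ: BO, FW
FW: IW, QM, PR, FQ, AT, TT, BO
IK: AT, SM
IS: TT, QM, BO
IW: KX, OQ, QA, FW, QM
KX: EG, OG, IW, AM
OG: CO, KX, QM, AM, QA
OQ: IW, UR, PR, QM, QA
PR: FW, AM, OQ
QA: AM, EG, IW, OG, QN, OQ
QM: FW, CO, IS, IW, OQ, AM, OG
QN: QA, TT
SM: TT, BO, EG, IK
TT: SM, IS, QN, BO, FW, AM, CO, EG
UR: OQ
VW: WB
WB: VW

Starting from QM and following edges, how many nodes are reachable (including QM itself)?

20

BFS from QM visits: QM, AM, CO, FW, IS, IW, OG, OQ, AT, BO, KX, PR, QA, TT, FQ, UR, IK, SM, EG, QN
Reachable nodes: 20 of 22 total.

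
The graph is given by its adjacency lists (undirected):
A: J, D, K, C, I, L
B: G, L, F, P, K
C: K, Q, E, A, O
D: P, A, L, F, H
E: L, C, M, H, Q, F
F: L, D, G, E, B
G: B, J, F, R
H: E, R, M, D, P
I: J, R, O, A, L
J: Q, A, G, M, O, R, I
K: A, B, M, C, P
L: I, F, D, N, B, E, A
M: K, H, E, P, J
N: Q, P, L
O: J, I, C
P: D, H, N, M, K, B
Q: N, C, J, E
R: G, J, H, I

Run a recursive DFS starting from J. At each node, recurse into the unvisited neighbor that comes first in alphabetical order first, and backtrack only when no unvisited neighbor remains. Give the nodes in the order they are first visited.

J, A, C, E, F, B, G, R, H, D, L, I, O, N, P, K, M, Q

Visit J
J → A
A → C
C → E
E → F
F → B
B → G
G → R
R → H
H → D
D → L
L → I
I → O
L → N
N → P
P → K
K → M
N → Q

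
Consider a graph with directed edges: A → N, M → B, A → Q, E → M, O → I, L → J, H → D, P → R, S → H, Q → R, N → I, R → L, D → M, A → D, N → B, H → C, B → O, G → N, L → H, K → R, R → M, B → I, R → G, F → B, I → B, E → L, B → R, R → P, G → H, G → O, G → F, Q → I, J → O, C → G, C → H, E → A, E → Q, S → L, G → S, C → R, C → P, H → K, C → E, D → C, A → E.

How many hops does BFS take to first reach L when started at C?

Level 0: C
Level 1: E, G, H, P, R
Level 2: A, D, F, K, L, M, N, O, Q, S
Level 3: B, I, J
L first appears at level 2.

2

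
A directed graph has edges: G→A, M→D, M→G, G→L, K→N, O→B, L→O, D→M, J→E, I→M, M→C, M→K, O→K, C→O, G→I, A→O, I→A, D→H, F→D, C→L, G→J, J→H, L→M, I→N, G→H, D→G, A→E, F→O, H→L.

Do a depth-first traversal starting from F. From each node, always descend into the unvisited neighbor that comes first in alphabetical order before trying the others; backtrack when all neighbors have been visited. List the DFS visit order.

F D G A E O B K N H L M C I J

Visit F
F → D
D → G
G → A
A → E
A → O
O → B
O → K
K → N
G → H
H → L
L → M
M → C
G → I
G → J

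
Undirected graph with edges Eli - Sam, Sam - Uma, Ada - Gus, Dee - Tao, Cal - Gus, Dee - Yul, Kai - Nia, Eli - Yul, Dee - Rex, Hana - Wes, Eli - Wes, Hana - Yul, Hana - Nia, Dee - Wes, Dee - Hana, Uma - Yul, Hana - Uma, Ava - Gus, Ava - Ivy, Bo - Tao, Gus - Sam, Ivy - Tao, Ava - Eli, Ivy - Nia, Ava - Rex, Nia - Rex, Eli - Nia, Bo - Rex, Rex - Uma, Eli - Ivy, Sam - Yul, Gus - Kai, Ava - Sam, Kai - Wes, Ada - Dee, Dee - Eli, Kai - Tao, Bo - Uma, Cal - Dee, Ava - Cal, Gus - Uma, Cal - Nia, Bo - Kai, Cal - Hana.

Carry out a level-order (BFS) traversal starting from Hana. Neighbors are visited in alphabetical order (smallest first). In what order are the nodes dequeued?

Hana, Cal, Dee, Nia, Uma, Wes, Yul, Ava, Gus, Ada, Eli, Rex, Tao, Ivy, Kai, Bo, Sam

Visit Hana; enqueue Cal, Dee, Nia, Uma, Wes, Yul → queue [Cal, Dee, Nia, Uma, Wes, Yul]
Visit Cal; enqueue Ava, Gus → queue [Dee, Nia, Uma, Wes, Yul, Ava, Gus]
Visit Dee; enqueue Ada, Eli, Rex, Tao → queue [Nia, Uma, Wes, Yul, Ava, Gus, Ada, Eli, Rex, Tao]
Visit Nia; enqueue Ivy, Kai → queue [Uma, Wes, Yul, Ava, Gus, Ada, Eli, Rex, Tao, Ivy, Kai]
Visit Uma; enqueue Bo, Sam → queue [Wes, Yul, Ava, Gus, Ada, Eli, Rex, Tao, Ivy, Kai, Bo, Sam]
Visit Wes → queue [Yul, Ava, Gus, Ada, Eli, Rex, Tao, Ivy, Kai, Bo, Sam]
Visit Yul → queue [Ava, Gus, Ada, Eli, Rex, Tao, Ivy, Kai, Bo, Sam]
Visit Ava → queue [Gus, Ada, Eli, Rex, Tao, Ivy, Kai, Bo, Sam]
Visit Gus → queue [Ada, Eli, Rex, Tao, Ivy, Kai, Bo, Sam]
Visit Ada → queue [Eli, Rex, Tao, Ivy, Kai, Bo, Sam]
Visit Eli → queue [Rex, Tao, Ivy, Kai, Bo, Sam]
Visit Rex → queue [Tao, Ivy, Kai, Bo, Sam]
Visit Tao → queue [Ivy, Kai, Bo, Sam]
Visit Ivy → queue [Kai, Bo, Sam]
Visit Kai → queue [Bo, Sam]
Visit Bo → queue [Sam]
Visit Sam → queue []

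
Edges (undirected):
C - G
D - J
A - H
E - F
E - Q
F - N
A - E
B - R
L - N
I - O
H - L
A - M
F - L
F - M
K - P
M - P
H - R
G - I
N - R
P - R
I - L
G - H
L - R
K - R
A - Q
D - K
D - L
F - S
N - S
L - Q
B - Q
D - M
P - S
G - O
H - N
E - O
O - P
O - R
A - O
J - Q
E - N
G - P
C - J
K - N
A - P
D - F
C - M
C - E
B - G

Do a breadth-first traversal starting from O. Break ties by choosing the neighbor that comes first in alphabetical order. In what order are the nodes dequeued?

Visit O; enqueue A, E, G, I, P, R → queue [A, E, G, I, P, R]
Visit A; enqueue H, M, Q → queue [E, G, I, P, R, H, M, Q]
Visit E; enqueue C, F, N → queue [G, I, P, R, H, M, Q, C, F, N]
Visit G; enqueue B → queue [I, P, R, H, M, Q, C, F, N, B]
Visit I; enqueue L → queue [P, R, H, M, Q, C, F, N, B, L]
Visit P; enqueue K, S → queue [R, H, M, Q, C, F, N, B, L, K, S]
Visit R → queue [H, M, Q, C, F, N, B, L, K, S]
Visit H → queue [M, Q, C, F, N, B, L, K, S]
Visit M; enqueue D → queue [Q, C, F, N, B, L, K, S, D]
Visit Q; enqueue J → queue [C, F, N, B, L, K, S, D, J]
Visit C → queue [F, N, B, L, K, S, D, J]
Visit F → queue [N, B, L, K, S, D, J]
Visit N → queue [B, L, K, S, D, J]
Visit B → queue [L, K, S, D, J]
Visit L → queue [K, S, D, J]
Visit K → queue [S, D, J]
Visit S → queue [D, J]
Visit D → queue [J]
Visit J → queue []

O → A → E → G → I → P → R → H → M → Q → C → F → N → B → L → K → S → D → J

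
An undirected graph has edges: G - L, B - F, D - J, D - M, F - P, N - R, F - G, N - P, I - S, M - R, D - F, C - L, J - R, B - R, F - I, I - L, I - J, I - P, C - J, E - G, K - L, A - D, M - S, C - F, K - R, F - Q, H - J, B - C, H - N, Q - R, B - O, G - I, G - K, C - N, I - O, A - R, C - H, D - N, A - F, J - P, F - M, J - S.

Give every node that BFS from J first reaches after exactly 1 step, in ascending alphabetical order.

C, D, H, I, P, R, S

Level 0: J
Level 1: C, D, H, I, P, R, S
Level 2: A, B, F, G, K, L, M, N, O, Q
Level 3: E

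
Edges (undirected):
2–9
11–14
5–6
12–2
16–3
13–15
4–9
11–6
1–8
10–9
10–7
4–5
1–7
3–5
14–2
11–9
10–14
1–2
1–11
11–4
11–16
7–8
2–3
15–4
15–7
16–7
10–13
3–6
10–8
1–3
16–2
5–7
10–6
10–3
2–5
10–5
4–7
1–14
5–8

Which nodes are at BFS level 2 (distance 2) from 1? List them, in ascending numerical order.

4, 5, 6, 9, 10, 12, 15, 16

Level 0: 1
Level 1: 2, 3, 7, 8, 11, 14
Level 2: 4, 5, 6, 9, 10, 12, 15, 16
Level 3: 13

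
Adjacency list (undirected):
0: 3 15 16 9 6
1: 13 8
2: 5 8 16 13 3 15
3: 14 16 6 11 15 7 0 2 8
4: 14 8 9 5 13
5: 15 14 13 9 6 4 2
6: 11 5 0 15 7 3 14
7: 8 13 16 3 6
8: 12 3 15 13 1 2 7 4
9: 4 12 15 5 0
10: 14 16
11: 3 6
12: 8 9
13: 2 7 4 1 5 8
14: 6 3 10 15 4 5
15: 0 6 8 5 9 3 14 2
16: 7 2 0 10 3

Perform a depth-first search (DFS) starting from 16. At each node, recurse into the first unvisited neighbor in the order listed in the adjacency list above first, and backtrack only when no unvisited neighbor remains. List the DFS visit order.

Visit 16
16 → 7
7 → 8
8 → 12
12 → 9
9 → 4
4 → 14
14 → 6
6 → 11
11 → 3
3 → 15
15 → 0
15 → 5
5 → 13
13 → 2
13 → 1
14 → 10

16 7 8 12 9 4 14 6 11 3 15 0 5 13 2 1 10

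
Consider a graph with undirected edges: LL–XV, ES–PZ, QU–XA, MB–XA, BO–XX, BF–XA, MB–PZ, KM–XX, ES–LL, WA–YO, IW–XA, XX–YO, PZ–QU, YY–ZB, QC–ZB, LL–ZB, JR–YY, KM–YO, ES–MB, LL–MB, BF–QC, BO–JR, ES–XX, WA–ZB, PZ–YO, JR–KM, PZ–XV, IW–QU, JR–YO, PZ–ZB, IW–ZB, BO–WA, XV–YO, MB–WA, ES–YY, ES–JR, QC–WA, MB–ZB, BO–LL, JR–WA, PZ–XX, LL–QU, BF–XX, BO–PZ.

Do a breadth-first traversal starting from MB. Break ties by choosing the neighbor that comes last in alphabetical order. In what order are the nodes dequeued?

Visit MB; enqueue ZB, XA, WA, PZ, LL, ES → queue [ZB, XA, WA, PZ, LL, ES]
Visit ZB; enqueue YY, QC, IW → queue [XA, WA, PZ, LL, ES, YY, QC, IW]
Visit XA; enqueue QU, BF → queue [WA, PZ, LL, ES, YY, QC, IW, QU, BF]
Visit WA; enqueue YO, JR, BO → queue [PZ, LL, ES, YY, QC, IW, QU, BF, YO, JR, BO]
Visit PZ; enqueue XX, XV → queue [LL, ES, YY, QC, IW, QU, BF, YO, JR, BO, XX, XV]
Visit LL → queue [ES, YY, QC, IW, QU, BF, YO, JR, BO, XX, XV]
Visit ES → queue [YY, QC, IW, QU, BF, YO, JR, BO, XX, XV]
Visit YY → queue [QC, IW, QU, BF, YO, JR, BO, XX, XV]
Visit QC → queue [IW, QU, BF, YO, JR, BO, XX, XV]
Visit IW → queue [QU, BF, YO, JR, BO, XX, XV]
Visit QU → queue [BF, YO, JR, BO, XX, XV]
Visit BF → queue [YO, JR, BO, XX, XV]
Visit YO; enqueue KM → queue [JR, BO, XX, XV, KM]
Visit JR → queue [BO, XX, XV, KM]
Visit BO → queue [XX, XV, KM]
Visit XX → queue [XV, KM]
Visit XV → queue [KM]
Visit KM → queue []

MB ZB XA WA PZ LL ES YY QC IW QU BF YO JR BO XX XV KM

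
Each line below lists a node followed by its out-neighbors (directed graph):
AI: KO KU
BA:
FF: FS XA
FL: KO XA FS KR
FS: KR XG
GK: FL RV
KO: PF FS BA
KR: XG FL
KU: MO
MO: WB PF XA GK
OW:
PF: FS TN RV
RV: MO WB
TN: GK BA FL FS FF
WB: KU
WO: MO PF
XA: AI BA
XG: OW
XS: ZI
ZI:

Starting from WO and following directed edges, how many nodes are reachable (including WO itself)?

18

BFS from WO visits: WO, MO, PF, GK, WB, XA, FS, RV, TN, FL, KU, AI, BA, KR, XG, FF, KO, OW
Reachable nodes: 18 of 20 total.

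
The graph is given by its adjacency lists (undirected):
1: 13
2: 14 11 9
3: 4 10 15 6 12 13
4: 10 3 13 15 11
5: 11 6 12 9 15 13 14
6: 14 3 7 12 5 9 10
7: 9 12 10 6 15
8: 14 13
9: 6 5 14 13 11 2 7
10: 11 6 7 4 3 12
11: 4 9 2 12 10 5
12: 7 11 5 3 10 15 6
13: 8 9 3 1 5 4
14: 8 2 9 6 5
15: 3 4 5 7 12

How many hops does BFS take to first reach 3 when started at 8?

2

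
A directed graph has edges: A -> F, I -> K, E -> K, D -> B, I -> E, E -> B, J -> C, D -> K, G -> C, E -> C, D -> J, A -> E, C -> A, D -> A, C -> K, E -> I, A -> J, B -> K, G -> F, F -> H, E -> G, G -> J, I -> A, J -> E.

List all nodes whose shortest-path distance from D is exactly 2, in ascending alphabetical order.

Level 0: D
Level 1: A, B, J, K
Level 2: C, E, F
Level 3: G, H, I

C, E, F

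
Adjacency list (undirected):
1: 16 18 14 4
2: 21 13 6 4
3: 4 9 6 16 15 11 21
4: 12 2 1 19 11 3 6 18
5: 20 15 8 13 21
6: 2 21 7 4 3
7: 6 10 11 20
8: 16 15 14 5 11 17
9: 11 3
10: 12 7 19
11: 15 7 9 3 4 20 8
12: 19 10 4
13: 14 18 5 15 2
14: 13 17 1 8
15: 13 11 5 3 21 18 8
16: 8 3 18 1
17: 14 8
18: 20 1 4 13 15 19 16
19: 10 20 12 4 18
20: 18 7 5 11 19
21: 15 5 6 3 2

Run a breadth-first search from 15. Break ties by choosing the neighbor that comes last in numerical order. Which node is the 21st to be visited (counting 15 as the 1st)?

10

Visit 15; enqueue 21, 18, 13, 11, 8, 5, 3 → queue [21, 18, 13, 11, 8, 5, 3]
Visit 21; enqueue 6, 2 → queue [18, 13, 11, 8, 5, 3, 6, 2]
Visit 18; enqueue 20, 19, 16, 4, 1 → queue [13, 11, 8, 5, 3, 6, 2, 20, 19, 16, 4, 1]
Visit 13; enqueue 14 → queue [11, 8, 5, 3, 6, 2, 20, 19, 16, 4, 1, 14]
Visit 11; enqueue 9, 7 → queue [8, 5, 3, 6, 2, 20, 19, 16, 4, 1, 14, 9, 7]
Visit 8; enqueue 17 → queue [5, 3, 6, 2, 20, 19, 16, 4, 1, 14, 9, 7, 17]
Visit 5 → queue [3, 6, 2, 20, 19, 16, 4, 1, 14, 9, 7, 17]
Visit 3 → queue [6, 2, 20, 19, 16, 4, 1, 14, 9, 7, 17]
Visit 6 → queue [2, 20, 19, 16, 4, 1, 14, 9, 7, 17]
Visit 2 → queue [20, 19, 16, 4, 1, 14, 9, 7, 17]
Visit 20 → queue [19, 16, 4, 1, 14, 9, 7, 17]
Visit 19; enqueue 12, 10 → queue [16, 4, 1, 14, 9, 7, 17, 12, 10]
Visit 16 → queue [4, 1, 14, 9, 7, 17, 12, 10]
Visit 4 → queue [1, 14, 9, 7, 17, 12, 10]
Visit 1 → queue [14, 9, 7, 17, 12, 10]
Visit 14 → queue [9, 7, 17, 12, 10]
Visit 9 → queue [7, 17, 12, 10]
Visit 7 → queue [17, 12, 10]
Visit 17 → queue [12, 10]
Visit 12 → queue [10]
Visit 10 → queue []

Visit order: 15, 21, 18, 13, 11, 8, 5, 3, 6, 2, 20, 19, 16, 4, 1, 14, 9, 7, 17, 12, 10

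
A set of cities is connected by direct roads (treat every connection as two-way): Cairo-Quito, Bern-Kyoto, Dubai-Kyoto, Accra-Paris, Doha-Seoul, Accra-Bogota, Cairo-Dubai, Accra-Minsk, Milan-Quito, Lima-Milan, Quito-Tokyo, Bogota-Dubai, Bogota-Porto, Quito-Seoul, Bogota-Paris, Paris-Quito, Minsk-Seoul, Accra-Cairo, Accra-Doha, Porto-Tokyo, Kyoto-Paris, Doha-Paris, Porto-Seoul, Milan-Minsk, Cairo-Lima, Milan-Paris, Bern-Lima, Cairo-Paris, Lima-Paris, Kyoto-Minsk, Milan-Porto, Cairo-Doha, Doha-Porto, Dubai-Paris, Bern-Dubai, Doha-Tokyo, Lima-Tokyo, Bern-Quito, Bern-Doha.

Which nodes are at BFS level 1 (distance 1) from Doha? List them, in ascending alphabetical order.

Accra, Bern, Cairo, Paris, Porto, Seoul, Tokyo

Level 0: Doha
Level 1: Accra, Bern, Cairo, Paris, Porto, Seoul, Tokyo
Level 2: Bogota, Dubai, Kyoto, Lima, Milan, Minsk, Quito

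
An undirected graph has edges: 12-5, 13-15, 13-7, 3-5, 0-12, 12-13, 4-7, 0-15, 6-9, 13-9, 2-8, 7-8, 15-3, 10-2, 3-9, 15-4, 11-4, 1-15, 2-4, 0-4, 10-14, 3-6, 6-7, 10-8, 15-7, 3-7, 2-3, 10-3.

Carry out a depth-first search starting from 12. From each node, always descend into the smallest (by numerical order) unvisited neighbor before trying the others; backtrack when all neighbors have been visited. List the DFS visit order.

Visit 12
12 → 0
0 → 4
4 → 2
2 → 3
3 → 5
3 → 6
6 → 7
7 → 8
8 → 10
10 → 14
7 → 13
13 → 9
13 → 15
15 → 1
4 → 11

12 → 0 → 4 → 2 → 3 → 5 → 6 → 7 → 8 → 10 → 14 → 13 → 9 → 15 → 1 → 11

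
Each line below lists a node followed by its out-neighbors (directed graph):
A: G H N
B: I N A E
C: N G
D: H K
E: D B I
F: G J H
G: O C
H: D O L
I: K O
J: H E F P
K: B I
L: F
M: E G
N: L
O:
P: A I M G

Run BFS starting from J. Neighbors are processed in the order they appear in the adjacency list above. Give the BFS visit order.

J, H, E, F, P, D, O, L, B, I, G, A, M, K, N, C

Visit J; enqueue H, E, F, P → queue [H, E, F, P]
Visit H; enqueue D, O, L → queue [E, F, P, D, O, L]
Visit E; enqueue B, I → queue [F, P, D, O, L, B, I]
Visit F; enqueue G → queue [P, D, O, L, B, I, G]
Visit P; enqueue A, M → queue [D, O, L, B, I, G, A, M]
Visit D; enqueue K → queue [O, L, B, I, G, A, M, K]
Visit O → queue [L, B, I, G, A, M, K]
Visit L → queue [B, I, G, A, M, K]
Visit B; enqueue N → queue [I, G, A, M, K, N]
Visit I → queue [G, A, M, K, N]
Visit G; enqueue C → queue [A, M, K, N, C]
Visit A → queue [M, K, N, C]
Visit M → queue [K, N, C]
Visit K → queue [N, C]
Visit N → queue [C]
Visit C → queue []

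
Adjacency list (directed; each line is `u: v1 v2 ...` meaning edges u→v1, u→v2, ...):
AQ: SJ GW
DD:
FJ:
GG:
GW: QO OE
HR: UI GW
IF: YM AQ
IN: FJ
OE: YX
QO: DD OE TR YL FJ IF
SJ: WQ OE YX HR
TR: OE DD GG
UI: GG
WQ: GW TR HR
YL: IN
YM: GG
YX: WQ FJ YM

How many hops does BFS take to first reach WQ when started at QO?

Level 0: QO
Level 1: DD, FJ, IF, OE, TR, YL
Level 2: AQ, GG, IN, YM, YX
Level 3: GW, SJ, WQ
Level 4: HR
Level 5: UI
WQ first appears at level 3.

3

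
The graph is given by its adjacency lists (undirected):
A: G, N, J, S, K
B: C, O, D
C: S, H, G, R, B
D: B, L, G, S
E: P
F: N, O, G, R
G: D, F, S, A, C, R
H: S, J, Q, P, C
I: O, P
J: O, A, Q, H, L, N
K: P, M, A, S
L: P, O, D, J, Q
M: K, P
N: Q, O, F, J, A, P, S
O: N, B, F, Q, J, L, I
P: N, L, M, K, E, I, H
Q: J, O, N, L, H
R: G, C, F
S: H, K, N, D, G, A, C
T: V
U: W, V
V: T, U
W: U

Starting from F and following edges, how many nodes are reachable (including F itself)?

19

BFS from F visits: F, N, O, G, R, Q, J, A, P, S, B, L, I, D, C, H, K, M, E
Reachable nodes: 19 of 23 total.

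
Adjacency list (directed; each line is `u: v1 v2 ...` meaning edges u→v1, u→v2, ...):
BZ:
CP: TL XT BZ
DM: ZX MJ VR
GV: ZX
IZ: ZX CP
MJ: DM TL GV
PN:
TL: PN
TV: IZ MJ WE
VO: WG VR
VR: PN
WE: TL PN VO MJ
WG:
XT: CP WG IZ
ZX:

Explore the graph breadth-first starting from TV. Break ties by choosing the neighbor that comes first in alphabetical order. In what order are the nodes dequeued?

TV -> IZ -> MJ -> WE -> CP -> ZX -> DM -> GV -> TL -> PN -> VO -> BZ -> XT -> VR -> WG

Visit TV; enqueue IZ, MJ, WE → queue [IZ, MJ, WE]
Visit IZ; enqueue CP, ZX → queue [MJ, WE, CP, ZX]
Visit MJ; enqueue DM, GV, TL → queue [WE, CP, ZX, DM, GV, TL]
Visit WE; enqueue PN, VO → queue [CP, ZX, DM, GV, TL, PN, VO]
Visit CP; enqueue BZ, XT → queue [ZX, DM, GV, TL, PN, VO, BZ, XT]
Visit ZX → queue [DM, GV, TL, PN, VO, BZ, XT]
Visit DM; enqueue VR → queue [GV, TL, PN, VO, BZ, XT, VR]
Visit GV → queue [TL, PN, VO, BZ, XT, VR]
Visit TL → queue [PN, VO, BZ, XT, VR]
Visit PN → queue [VO, BZ, XT, VR]
Visit VO; enqueue WG → queue [BZ, XT, VR, WG]
Visit BZ → queue [XT, VR, WG]
Visit XT → queue [VR, WG]
Visit VR → queue [WG]
Visit WG → queue []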